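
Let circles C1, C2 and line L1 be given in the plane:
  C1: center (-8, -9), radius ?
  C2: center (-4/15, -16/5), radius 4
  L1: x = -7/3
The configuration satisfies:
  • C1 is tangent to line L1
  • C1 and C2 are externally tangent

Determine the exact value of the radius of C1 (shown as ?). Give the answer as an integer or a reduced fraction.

1. [C1‖L1]  r_C1² − 289/9 = 0  ⇒  r_C1 = 17/3 (r>0 drops 1)
2. [ext C1·C2]  r_C1² + 8r_C1 − 697/9 = 0  ⇒  r_C1 = 17/3 (r>0 drops 1)

17/3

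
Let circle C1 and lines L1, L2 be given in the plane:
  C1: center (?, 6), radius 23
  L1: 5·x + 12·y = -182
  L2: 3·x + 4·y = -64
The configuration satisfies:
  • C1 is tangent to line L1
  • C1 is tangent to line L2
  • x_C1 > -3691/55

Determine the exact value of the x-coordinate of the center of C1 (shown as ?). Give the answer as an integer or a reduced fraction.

1. [C1‖L1]  x_C1² + (508/5)x_C1 − 4977/5 = 0  ⇒  x_C1 = -553/5 or 9
2. [C1‖L2]  x_C1² + (176/3)x_C1 − 609 = 0  ⇒  x_C1 = -203/3 or 9

9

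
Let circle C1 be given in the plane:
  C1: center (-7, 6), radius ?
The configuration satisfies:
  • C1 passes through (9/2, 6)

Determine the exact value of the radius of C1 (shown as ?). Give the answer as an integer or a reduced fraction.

1. [C1∋P]  r_C1² − 529/4 = 0  ⇒  r_C1 = 23/2 (r>0 drops 1)

23/2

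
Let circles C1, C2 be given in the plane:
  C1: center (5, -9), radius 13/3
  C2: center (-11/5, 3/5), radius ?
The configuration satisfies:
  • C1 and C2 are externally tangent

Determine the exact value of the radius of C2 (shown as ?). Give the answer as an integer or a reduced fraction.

23/3

1. [ext C1·C2]  r_C2² + (26/3)r_C2 − 1127/9 = 0  ⇒  r_C2 = 23/3 (r>0 drops 1)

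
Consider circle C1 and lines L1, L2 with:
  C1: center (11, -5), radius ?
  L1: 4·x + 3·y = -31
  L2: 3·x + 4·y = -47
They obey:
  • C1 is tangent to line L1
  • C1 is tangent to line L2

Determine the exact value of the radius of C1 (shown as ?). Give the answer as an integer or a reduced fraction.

1. [C1‖L1]  r_C1² − 144 = 0  ⇒  r_C1 = 12 (r>0 drops 1)
2. [C1‖L2]  r_C1² − 144 = 0  ⇒  r_C1 = 12 (r>0 drops 1)

12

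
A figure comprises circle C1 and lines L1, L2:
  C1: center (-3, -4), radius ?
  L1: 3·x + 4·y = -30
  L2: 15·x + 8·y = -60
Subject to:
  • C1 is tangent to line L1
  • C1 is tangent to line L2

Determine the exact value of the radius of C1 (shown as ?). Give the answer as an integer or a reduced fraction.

1. [C1‖L1]  r_C1² − 1 = 0  ⇒  r_C1 = 1 (r>0 drops 1)
2. [C1‖L2]  r_C1² − 1 = 0  ⇒  r_C1 = 1 (r>0 drops 1)

1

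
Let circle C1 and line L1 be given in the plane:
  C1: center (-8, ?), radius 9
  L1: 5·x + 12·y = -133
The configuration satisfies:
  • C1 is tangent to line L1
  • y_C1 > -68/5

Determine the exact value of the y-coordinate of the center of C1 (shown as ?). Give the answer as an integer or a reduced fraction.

2

1. [C1‖L1]  y_C1² + (31/2)y_C1 − 35 = 0  ⇒  y_C1 = -35/2 or 2
2. given y_C1 > -68/5: keep 2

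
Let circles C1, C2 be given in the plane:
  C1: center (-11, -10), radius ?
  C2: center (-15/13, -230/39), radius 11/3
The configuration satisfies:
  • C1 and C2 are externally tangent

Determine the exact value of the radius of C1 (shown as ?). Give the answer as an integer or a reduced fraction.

7

1. [ext C1·C2]  r_C1² + (22/3)r_C1 − 301/3 = 0  ⇒  r_C1 = 7 (r>0 drops 1)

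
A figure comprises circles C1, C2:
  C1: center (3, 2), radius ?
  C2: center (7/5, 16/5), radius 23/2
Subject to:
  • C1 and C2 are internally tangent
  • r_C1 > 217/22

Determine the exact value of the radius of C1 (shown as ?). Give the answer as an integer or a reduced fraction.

1. [int C1,C2]  r_C1² − 23r_C1 + 513/4 = 0  ⇒  r_C1 = 19/2 or 27/2
2. given r_C1 > 217/22: keep 27/2

27/2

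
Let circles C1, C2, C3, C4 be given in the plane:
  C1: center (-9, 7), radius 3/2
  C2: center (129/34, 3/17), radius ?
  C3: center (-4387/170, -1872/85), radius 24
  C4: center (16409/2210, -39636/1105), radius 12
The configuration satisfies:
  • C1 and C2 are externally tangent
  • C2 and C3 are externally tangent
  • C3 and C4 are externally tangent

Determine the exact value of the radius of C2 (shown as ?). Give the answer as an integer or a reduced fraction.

13

1. [ext C1·C2]  r_C2² + 3r_C2 − 208 = 0  ⇒  r_C2 = 13 (r>0 drops 1)
2. [ext C2·C3]  r_C2² + 48r_C2 − 793 = 0  ⇒  r_C2 = 13 (r>0 drops 1)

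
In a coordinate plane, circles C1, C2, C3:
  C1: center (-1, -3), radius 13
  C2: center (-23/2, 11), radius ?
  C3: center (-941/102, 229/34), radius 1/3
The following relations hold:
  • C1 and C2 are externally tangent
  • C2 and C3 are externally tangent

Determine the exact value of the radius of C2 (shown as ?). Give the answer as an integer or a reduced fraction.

1. [ext C1·C2]  r_C2² + 26r_C2 − 549/4 = 0  ⇒  r_C2 = 9/2 (r>0 drops 1)
2. [ext C2·C3]  r_C2² + (2/3)r_C2 − 93/4 = 0  ⇒  r_C2 = 9/2 (r>0 drops 1)

9/2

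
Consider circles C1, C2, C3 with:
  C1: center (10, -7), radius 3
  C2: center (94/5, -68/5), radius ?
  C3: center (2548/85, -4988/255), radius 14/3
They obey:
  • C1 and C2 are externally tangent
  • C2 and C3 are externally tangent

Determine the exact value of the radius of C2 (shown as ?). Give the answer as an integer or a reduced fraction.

1. [ext C1·C2]  r_C2² + 6r_C2 − 112 = 0  ⇒  r_C2 = 8 (r>0 drops 1)
2. [ext C2·C3]  r_C2² + (28/3)r_C2 − 416/3 = 0  ⇒  r_C2 = 8 (r>0 drops 1)

8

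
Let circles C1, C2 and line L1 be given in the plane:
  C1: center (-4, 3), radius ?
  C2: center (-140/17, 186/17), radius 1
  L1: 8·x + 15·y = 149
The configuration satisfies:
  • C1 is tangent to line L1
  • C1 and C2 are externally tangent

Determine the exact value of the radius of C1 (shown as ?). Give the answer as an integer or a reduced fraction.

1. [C1‖L1]  r_C1² − 64 = 0  ⇒  r_C1 = 8 (r>0 drops 1)
2. [ext C1·C2]  r_C1² + 2r_C1 − 80 = 0  ⇒  r_C1 = 8 (r>0 drops 1)

8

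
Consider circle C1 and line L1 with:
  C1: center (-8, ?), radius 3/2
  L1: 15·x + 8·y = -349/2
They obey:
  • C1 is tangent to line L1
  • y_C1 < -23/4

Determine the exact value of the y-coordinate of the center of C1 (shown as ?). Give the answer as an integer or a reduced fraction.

-10

1. [C1‖L1]  y_C1² + (109/8)y_C1 + 145/4 = 0  ⇒  y_C1 = -10 or -29/8
2. given y_C1 < -23/4: keep -10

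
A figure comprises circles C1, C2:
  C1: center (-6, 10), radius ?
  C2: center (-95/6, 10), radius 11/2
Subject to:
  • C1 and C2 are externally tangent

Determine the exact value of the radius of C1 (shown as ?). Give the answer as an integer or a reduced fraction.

13/3

1. [ext C1·C2]  r_C1² + 11r_C1 − 598/9 = 0  ⇒  r_C1 = 13/3 (r>0 drops 1)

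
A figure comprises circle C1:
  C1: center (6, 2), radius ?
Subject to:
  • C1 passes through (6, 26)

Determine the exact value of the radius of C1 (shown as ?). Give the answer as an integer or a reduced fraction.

24

1. [C1∋P]  r_C1² − 576 = 0  ⇒  r_C1 = 24 (r>0 drops 1)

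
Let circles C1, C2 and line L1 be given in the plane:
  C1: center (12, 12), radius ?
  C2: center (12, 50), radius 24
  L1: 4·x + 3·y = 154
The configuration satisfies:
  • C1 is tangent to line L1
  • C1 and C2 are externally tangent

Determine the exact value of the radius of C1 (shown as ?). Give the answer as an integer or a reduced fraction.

14

1. [C1‖L1]  r_C1² − 196 = 0  ⇒  r_C1 = 14 (r>0 drops 1)
2. [ext C1·C2]  r_C1² + 48r_C1 − 868 = 0  ⇒  r_C1 = 14 (r>0 drops 1)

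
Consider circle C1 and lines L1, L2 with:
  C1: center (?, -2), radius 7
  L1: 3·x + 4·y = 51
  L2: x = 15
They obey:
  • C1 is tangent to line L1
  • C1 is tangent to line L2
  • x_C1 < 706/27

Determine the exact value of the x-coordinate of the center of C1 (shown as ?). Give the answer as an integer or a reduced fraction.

8

1. [C1‖L1]  x_C1² − (118/3)x_C1 + 752/3 = 0  ⇒  x_C1 = 8 or 94/3
2. [C1‖L2]  x_C1² − 30x_C1 + 176 = 0  ⇒  x_C1 = 8 or 22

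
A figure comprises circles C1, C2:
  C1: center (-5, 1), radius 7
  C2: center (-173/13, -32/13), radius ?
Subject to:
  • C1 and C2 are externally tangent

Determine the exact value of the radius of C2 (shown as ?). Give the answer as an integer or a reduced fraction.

1. [ext C1·C2]  r_C2² + 14r_C2 − 32 = 0  ⇒  r_C2 = 2 (r>0 drops 1)

2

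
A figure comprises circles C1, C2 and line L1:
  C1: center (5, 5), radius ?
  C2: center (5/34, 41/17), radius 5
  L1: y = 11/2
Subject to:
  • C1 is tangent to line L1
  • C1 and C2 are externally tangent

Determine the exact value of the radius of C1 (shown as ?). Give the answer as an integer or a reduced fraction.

1. [C1‖L1]  r_C1² − 1/4 = 0  ⇒  r_C1 = 1/2 (r>0 drops 1)
2. [ext C1·C2]  r_C1² + 10r_C1 − 21/4 = 0  ⇒  r_C1 = 1/2 (r>0 drops 1)

1/2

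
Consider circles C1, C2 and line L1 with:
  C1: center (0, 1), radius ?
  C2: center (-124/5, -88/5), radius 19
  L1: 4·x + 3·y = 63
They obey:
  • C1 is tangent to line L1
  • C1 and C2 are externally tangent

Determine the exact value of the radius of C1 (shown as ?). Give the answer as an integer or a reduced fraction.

1. [C1‖L1]  r_C1² − 144 = 0  ⇒  r_C1 = 12 (r>0 drops 1)
2. [ext C1·C2]  r_C1² + 38r_C1 − 600 = 0  ⇒  r_C1 = 12 (r>0 drops 1)

12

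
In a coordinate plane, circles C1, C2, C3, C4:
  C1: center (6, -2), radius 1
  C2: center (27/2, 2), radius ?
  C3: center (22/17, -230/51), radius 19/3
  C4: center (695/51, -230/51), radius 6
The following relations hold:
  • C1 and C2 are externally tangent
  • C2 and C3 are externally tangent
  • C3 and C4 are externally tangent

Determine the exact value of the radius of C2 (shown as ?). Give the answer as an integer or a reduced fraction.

15/2

1. [ext C1·C2]  r_C2² + 2r_C2 − 285/4 = 0  ⇒  r_C2 = 15/2 (r>0 drops 1)
2. [ext C2·C3]  r_C2² + (38/3)r_C2 − 605/4 = 0  ⇒  r_C2 = 15/2 (r>0 drops 1)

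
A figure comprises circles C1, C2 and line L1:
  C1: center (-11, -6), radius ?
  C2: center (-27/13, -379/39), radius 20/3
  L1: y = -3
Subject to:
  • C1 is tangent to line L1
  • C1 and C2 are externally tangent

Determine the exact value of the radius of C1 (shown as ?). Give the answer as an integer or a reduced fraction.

3

1. [C1‖L1]  r_C1² − 9 = 0  ⇒  r_C1 = 3 (r>0 drops 1)
2. [ext C1·C2]  r_C1² + (40/3)r_C1 − 49 = 0  ⇒  r_C1 = 3 (r>0 drops 1)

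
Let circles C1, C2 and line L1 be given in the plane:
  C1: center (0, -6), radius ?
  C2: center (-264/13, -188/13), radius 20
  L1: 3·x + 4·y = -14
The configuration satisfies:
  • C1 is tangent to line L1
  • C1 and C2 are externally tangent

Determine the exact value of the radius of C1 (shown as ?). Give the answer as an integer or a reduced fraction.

1. [C1‖L1]  r_C1² − 4 = 0  ⇒  r_C1 = 2 (r>0 drops 1)
2. [ext C1·C2]  r_C1² + 40r_C1 − 84 = 0  ⇒  r_C1 = 2 (r>0 drops 1)

2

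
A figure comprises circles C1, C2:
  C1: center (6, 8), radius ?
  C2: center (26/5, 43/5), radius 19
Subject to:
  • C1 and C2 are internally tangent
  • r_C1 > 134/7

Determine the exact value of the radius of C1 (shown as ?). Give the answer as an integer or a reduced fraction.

1. [int C1,C2]  r_C1² − 38r_C1 + 360 = 0  ⇒  r_C1 = 18 or 20
2. given r_C1 > 134/7: keep 20

20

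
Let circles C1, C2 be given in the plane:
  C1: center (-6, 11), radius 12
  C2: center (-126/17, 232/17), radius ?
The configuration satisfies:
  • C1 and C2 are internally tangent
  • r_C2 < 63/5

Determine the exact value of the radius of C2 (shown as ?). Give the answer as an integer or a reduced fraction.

9

1. [int C1,C2]  r_C2² − 24r_C2 + 135 = 0  ⇒  r_C2 = 9 or 15
2. given r_C2 < 63/5: keep 9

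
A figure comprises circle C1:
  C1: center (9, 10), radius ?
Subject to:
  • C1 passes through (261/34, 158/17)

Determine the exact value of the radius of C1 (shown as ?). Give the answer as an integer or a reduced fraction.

1. [C1∋P]  r_C1² − 9/4 = 0  ⇒  r_C1 = 3/2 (r>0 drops 1)

3/2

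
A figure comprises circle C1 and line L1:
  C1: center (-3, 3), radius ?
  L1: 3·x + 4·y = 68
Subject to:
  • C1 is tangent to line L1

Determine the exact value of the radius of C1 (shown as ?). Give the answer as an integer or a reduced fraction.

13

1. [C1‖L1]  r_C1² − 169 = 0  ⇒  r_C1 = 13 (r>0 drops 1)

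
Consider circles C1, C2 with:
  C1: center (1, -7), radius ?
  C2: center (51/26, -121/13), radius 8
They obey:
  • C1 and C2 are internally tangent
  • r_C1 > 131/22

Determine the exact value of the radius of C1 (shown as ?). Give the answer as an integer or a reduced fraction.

21/2

1. [int C1,C2]  r_C1² − 16r_C1 + 231/4 = 0  ⇒  r_C1 = 11/2 or 21/2
2. given r_C1 > 131/22: keep 21/2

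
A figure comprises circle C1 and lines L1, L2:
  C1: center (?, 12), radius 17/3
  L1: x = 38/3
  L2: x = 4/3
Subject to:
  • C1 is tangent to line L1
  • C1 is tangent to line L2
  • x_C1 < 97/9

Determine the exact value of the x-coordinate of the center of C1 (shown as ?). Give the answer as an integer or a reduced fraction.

7

1. [C1‖L1]  x_C1² − (76/3)x_C1 + 385/3 = 0  ⇒  x_C1 = 7 or 55/3
2. [C1‖L2]  x_C1² − (8/3)x_C1 − 91/3 = 0  ⇒  x_C1 = -13/3 or 7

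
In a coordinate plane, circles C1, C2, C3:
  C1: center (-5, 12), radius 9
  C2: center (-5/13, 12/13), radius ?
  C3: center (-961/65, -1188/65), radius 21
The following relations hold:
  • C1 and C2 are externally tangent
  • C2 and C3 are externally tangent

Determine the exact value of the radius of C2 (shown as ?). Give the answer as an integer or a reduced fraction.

3

1. [ext C1·C2]  r_C2² + 18r_C2 − 63 = 0  ⇒  r_C2 = 3 (r>0 drops 1)
2. [ext C2·C3]  r_C2² + 42r_C2 − 135 = 0  ⇒  r_C2 = 3 (r>0 drops 1)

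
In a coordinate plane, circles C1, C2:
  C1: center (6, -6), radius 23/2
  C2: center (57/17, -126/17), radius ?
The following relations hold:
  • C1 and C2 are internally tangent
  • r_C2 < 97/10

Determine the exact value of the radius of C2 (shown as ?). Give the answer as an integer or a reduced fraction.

17/2

1. [int C1,C2]  r_C2² − 23r_C2 + 493/4 = 0  ⇒  r_C2 = 17/2 or 29/2
2. given r_C2 < 97/10: keep 17/2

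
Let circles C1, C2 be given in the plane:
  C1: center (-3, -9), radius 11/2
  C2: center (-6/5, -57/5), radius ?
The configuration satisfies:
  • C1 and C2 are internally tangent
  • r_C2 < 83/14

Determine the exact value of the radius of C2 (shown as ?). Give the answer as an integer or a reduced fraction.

5/2

1. [int C1,C2]  r_C2² − 11r_C2 + 85/4 = 0  ⇒  r_C2 = 5/2 or 17/2
2. given r_C2 < 83/14: keep 5/2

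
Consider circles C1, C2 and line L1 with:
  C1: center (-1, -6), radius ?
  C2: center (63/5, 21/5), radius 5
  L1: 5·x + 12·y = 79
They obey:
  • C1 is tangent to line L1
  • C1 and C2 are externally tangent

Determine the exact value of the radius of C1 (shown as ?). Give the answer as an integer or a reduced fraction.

12

1. [C1‖L1]  r_C1² − 144 = 0  ⇒  r_C1 = 12 (r>0 drops 1)
2. [ext C1·C2]  r_C1² + 10r_C1 − 264 = 0  ⇒  r_C1 = 12 (r>0 drops 1)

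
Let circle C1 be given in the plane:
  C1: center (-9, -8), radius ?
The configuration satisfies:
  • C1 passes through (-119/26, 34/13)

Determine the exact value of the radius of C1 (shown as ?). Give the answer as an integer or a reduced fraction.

23/2

1. [C1∋P]  r_C1² − 529/4 = 0  ⇒  r_C1 = 23/2 (r>0 drops 1)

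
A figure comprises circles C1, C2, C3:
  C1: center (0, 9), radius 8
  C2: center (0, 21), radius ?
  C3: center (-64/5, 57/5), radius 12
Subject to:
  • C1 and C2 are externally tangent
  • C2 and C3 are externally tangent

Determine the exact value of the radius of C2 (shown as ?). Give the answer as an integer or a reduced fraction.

4

1. [ext C1·C2]  r_C2² + 16r_C2 − 80 = 0  ⇒  r_C2 = 4 (r>0 drops 1)
2. [ext C2·C3]  r_C2² + 24r_C2 − 112 = 0  ⇒  r_C2 = 4 (r>0 drops 1)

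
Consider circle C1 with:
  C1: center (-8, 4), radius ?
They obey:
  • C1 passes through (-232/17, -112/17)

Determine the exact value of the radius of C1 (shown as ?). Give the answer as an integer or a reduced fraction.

1. [C1∋P]  r_C1² − 144 = 0  ⇒  r_C1 = 12 (r>0 drops 1)

12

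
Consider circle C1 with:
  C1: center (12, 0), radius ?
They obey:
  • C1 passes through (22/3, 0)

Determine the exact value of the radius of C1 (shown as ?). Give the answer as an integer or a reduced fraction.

1. [C1∋P]  r_C1² − 196/9 = 0  ⇒  r_C1 = 14/3 (r>0 drops 1)

14/3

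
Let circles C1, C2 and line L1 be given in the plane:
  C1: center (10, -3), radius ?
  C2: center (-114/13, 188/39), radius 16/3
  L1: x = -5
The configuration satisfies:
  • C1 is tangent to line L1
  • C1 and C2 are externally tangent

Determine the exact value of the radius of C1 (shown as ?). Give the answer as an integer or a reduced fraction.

15

1. [C1‖L1]  r_C1² − 225 = 0  ⇒  r_C1 = 15 (r>0 drops 1)
2. [ext C1·C2]  r_C1² + (32/3)r_C1 − 385 = 0  ⇒  r_C1 = 15 (r>0 drops 1)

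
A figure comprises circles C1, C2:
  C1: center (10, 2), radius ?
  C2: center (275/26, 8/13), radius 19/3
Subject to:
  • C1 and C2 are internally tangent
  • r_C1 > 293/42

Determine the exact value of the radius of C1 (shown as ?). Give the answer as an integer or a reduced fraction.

47/6

1. [int C1,C2]  r_C1² − (38/3)r_C1 + 1363/36 = 0  ⇒  r_C1 = 29/6 or 47/6
2. given r_C1 > 293/42: keep 47/6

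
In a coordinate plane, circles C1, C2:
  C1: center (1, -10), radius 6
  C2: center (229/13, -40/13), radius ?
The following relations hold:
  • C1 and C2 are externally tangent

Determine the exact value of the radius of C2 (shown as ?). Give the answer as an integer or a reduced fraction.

12

1. [ext C1·C2]  r_C2² + 12r_C2 − 288 = 0  ⇒  r_C2 = 12 (r>0 drops 1)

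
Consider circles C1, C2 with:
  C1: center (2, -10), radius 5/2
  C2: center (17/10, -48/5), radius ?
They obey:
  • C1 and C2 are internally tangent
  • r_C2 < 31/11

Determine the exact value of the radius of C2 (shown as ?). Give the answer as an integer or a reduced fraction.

1. [int C1,C2]  r_C2² − 5r_C2 + 6 = 0  ⇒  r_C2 = 2 or 3
2. given r_C2 < 31/11: keep 2

2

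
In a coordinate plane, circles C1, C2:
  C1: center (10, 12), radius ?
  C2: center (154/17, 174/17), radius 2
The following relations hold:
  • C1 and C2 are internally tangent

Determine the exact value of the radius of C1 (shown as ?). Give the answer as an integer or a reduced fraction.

4

1. [int C1,C2]  r_C1² − 4r_C1 = 0  ⇒  r_C1 = 4 (r>0 drops 1)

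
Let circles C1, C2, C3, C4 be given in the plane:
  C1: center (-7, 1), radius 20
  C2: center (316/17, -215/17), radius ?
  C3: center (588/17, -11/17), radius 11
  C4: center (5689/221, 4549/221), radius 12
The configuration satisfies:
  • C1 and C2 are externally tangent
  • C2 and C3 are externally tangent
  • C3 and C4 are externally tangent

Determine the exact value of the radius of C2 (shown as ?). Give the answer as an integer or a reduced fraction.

1. [ext C1·C2]  r_C2² + 40r_C2 − 441 = 0  ⇒  r_C2 = 9 (r>0 drops 1)
2. [ext C2·C3]  r_C2² + 22r_C2 − 279 = 0  ⇒  r_C2 = 9 (r>0 drops 1)

9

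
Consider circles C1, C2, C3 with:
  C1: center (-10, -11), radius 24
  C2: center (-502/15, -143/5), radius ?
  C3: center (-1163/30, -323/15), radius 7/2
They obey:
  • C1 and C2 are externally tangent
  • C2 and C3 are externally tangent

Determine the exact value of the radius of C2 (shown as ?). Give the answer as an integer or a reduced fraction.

16/3

1. [ext C1·C2]  r_C2² + 48r_C2 − 2560/9 = 0  ⇒  r_C2 = 16/3 (r>0 drops 1)
2. [ext C2·C3]  r_C2² + 7r_C2 − 592/9 = 0  ⇒  r_C2 = 16/3 (r>0 drops 1)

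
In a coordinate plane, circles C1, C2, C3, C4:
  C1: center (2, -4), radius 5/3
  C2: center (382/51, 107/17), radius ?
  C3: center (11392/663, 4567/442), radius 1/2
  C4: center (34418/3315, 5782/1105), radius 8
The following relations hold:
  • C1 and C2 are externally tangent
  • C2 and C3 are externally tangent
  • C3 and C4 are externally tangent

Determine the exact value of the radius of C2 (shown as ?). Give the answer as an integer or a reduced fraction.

1. [ext C1·C2]  r_C2² + (10/3)r_C2 − 400/3 = 0  ⇒  r_C2 = 10 (r>0 drops 1)
2. [ext C2·C3]  r_C2² + 1r_C2 − 110 = 0  ⇒  r_C2 = 10 (r>0 drops 1)

10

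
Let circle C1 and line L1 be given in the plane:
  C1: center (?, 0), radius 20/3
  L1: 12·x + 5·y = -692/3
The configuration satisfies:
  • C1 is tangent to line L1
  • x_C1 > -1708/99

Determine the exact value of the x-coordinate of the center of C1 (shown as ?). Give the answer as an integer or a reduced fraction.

-12

1. [C1‖L1]  x_C1² + (346/9)x_C1 + 952/3 = 0  ⇒  x_C1 = -238/9 or -12
2. given x_C1 > -1708/99: keep -12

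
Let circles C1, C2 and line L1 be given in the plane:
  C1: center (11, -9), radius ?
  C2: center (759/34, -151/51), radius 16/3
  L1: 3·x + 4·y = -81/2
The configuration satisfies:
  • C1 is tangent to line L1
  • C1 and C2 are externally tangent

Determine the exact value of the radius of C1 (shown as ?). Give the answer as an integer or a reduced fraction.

1. [C1‖L1]  r_C1² − 225/4 = 0  ⇒  r_C1 = 15/2 (r>0 drops 1)
2. [ext C1·C2]  r_C1² + (32/3)r_C1 − 545/4 = 0  ⇒  r_C1 = 15/2 (r>0 drops 1)

15/2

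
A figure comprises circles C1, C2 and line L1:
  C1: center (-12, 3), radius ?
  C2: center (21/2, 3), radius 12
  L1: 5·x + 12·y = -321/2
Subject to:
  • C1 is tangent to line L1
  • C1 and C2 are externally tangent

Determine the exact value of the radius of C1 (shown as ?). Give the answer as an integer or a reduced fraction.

21/2

1. [C1‖L1]  r_C1² − 441/4 = 0  ⇒  r_C1 = 21/2 (r>0 drops 1)
2. [ext C1·C2]  r_C1² + 24r_C1 − 1449/4 = 0  ⇒  r_C1 = 21/2 (r>0 drops 1)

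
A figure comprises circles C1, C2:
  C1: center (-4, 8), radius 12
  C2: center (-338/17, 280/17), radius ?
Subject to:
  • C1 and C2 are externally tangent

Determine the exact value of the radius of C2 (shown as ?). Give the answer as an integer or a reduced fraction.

6

1. [ext C1·C2]  r_C2² + 24r_C2 − 180 = 0  ⇒  r_C2 = 6 (r>0 drops 1)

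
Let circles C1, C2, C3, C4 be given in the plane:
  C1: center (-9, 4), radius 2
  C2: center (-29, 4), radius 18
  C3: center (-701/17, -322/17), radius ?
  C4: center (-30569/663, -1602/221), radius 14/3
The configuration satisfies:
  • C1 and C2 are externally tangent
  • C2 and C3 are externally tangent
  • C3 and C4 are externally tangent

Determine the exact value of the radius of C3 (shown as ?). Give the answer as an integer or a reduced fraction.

1. [ext C2·C3]  r_C3² + 36r_C3 − 352 = 0  ⇒  r_C3 = 8 (r>0 drops 1)
2. [ext C3·C4]  r_C3² + (28/3)r_C3 − 416/3 = 0  ⇒  r_C3 = 8 (r>0 drops 1)

8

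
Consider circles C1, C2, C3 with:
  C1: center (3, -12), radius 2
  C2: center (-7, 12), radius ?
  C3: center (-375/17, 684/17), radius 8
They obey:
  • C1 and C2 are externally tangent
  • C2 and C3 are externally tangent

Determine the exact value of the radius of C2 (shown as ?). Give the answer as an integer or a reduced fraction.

1. [ext C1·C2]  r_C2² + 4r_C2 − 672 = 0  ⇒  r_C2 = 24 (r>0 drops 1)
2. [ext C2·C3]  r_C2² + 16r_C2 − 960 = 0  ⇒  r_C2 = 24 (r>0 drops 1)

24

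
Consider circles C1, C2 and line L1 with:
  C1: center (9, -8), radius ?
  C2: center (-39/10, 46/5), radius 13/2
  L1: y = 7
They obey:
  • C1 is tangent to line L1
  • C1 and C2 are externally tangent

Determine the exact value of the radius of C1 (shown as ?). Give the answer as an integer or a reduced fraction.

1. [C1‖L1]  r_C1² − 225 = 0  ⇒  r_C1 = 15 (r>0 drops 1)
2. [ext C1·C2]  r_C1² + 13r_C1 − 420 = 0  ⇒  r_C1 = 15 (r>0 drops 1)

15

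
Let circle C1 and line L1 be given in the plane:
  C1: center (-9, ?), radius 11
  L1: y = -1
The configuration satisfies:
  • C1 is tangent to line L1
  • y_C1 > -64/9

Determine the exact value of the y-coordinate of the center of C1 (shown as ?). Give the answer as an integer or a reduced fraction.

1. [C1‖L1]  y_C1² + 2y_C1 − 120 = 0  ⇒  y_C1 = -12 or 10
2. given y_C1 > -64/9: keep 10

10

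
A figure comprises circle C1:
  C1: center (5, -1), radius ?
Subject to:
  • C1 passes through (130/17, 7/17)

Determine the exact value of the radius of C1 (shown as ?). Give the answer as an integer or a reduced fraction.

1. [C1∋P]  r_C1² − 9 = 0  ⇒  r_C1 = 3 (r>0 drops 1)

3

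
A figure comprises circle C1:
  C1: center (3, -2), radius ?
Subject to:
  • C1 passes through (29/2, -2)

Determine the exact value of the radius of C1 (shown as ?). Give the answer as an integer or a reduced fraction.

1. [C1∋P]  r_C1² − 529/4 = 0  ⇒  r_C1 = 23/2 (r>0 drops 1)

23/2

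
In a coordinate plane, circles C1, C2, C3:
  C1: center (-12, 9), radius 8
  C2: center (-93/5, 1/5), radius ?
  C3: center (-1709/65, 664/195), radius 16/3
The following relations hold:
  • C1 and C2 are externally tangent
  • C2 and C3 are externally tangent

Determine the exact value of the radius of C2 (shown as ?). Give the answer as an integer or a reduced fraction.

3

1. [ext C1·C2]  r_C2² + 16r_C2 − 57 = 0  ⇒  r_C2 = 3 (r>0 drops 1)
2. [ext C2·C3]  r_C2² + (32/3)r_C2 − 41 = 0  ⇒  r_C2 = 3 (r>0 drops 1)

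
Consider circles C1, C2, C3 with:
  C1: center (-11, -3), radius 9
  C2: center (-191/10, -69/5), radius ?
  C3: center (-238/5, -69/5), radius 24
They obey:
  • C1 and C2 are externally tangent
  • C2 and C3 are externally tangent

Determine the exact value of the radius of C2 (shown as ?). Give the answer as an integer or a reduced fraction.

9/2

1. [ext C1·C2]  r_C2² + 18r_C2 − 405/4 = 0  ⇒  r_C2 = 9/2 (r>0 drops 1)
2. [ext C2·C3]  r_C2² + 48r_C2 − 945/4 = 0  ⇒  r_C2 = 9/2 (r>0 drops 1)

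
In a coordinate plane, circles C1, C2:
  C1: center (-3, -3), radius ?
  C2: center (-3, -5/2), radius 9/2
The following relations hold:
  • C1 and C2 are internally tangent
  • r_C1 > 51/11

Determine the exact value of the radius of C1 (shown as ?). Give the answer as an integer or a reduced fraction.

5

1. [int C1,C2]  r_C1² − 9r_C1 + 20 = 0  ⇒  r_C1 = 4 or 5
2. given r_C1 > 51/11: keep 5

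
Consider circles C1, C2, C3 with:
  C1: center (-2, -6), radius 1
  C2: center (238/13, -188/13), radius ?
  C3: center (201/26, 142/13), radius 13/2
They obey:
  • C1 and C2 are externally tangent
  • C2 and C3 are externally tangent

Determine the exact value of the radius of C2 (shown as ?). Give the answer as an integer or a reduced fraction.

21

1. [ext C1·C2]  r_C2² + 2r_C2 − 483 = 0  ⇒  r_C2 = 21 (r>0 drops 1)
2. [ext C2·C3]  r_C2² + 13r_C2 − 714 = 0  ⇒  r_C2 = 21 (r>0 drops 1)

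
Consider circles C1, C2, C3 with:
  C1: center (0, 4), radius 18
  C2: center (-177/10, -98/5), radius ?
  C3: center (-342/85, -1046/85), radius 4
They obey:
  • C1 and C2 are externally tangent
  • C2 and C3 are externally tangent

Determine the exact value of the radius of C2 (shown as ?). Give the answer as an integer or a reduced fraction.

23/2

1. [ext C1·C2]  r_C2² + 36r_C2 − 2185/4 = 0  ⇒  r_C2 = 23/2 (r>0 drops 1)
2. [ext C2·C3]  r_C2² + 8r_C2 − 897/4 = 0  ⇒  r_C2 = 23/2 (r>0 drops 1)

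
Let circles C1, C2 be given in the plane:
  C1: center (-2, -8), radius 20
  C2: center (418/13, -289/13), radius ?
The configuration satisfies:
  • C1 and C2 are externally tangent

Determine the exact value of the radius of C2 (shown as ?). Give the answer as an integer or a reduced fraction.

17

1. [ext C1·C2]  r_C2² + 40r_C2 − 969 = 0  ⇒  r_C2 = 17 (r>0 drops 1)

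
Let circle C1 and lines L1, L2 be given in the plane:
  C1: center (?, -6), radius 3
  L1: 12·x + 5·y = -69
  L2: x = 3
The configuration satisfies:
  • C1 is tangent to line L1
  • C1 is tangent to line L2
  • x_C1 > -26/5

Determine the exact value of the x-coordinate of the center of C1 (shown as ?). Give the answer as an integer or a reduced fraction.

1. [C1‖L1]  x_C1² + (13/2)x_C1 = 0  ⇒  x_C1 = -13/2 or 0
2. [C1‖L2]  x_C1² − 6x_C1 = 0  ⇒  x_C1 = 0 or 6

0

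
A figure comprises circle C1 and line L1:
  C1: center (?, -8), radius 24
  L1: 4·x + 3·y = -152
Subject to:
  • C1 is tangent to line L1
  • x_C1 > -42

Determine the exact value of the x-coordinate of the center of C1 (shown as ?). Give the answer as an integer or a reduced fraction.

1. [C1‖L1]  x_C1² + 64x_C1 + 124 = 0  ⇒  x_C1 = -62 or -2
2. given x_C1 > -42: keep -2

-2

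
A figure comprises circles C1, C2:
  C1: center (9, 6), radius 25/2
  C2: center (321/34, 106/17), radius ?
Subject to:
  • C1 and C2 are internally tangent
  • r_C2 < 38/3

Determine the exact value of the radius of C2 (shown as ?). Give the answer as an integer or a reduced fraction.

12

1. [int C1,C2]  r_C2² − 25r_C2 + 156 = 0  ⇒  r_C2 = 12 or 13
2. given r_C2 < 38/3: keep 12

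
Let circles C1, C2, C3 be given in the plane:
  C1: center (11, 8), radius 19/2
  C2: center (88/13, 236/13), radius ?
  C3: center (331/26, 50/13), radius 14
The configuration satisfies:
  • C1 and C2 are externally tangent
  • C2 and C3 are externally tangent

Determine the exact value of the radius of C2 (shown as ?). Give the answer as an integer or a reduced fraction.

3/2

1. [ext C1·C2]  r_C2² + 19r_C2 − 123/4 = 0  ⇒  r_C2 = 3/2 (r>0 drops 1)
2. [ext C2·C3]  r_C2² + 28r_C2 − 177/4 = 0  ⇒  r_C2 = 3/2 (r>0 drops 1)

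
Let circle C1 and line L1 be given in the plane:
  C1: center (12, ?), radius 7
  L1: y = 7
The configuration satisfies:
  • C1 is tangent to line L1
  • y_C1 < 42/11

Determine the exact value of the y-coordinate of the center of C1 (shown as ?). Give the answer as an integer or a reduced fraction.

0

1. [C1‖L1]  y_C1² − 14y_C1 = 0  ⇒  y_C1 = 0 or 14
2. given y_C1 < 42/11: keep 0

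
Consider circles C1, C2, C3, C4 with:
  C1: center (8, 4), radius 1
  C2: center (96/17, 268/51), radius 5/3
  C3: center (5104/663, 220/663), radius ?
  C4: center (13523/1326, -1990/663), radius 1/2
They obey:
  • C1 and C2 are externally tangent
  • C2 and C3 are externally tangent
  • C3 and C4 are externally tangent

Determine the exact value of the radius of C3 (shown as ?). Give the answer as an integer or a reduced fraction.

11/3

1. [ext C2·C3]  r_C3² + (10/3)r_C3 − 77/3 = 0  ⇒  r_C3 = 11/3 (r>0 drops 1)
2. [ext C3·C4]  r_C3² + 1r_C3 − 154/9 = 0  ⇒  r_C3 = 11/3 (r>0 drops 1)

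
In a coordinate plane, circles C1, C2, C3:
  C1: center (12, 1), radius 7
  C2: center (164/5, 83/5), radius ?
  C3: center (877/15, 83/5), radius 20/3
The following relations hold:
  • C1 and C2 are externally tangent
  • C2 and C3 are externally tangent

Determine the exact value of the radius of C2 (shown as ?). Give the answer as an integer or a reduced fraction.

19

1. [ext C1·C2]  r_C2² + 14r_C2 − 627 = 0  ⇒  r_C2 = 19 (r>0 drops 1)
2. [ext C2·C3]  r_C2² + (40/3)r_C2 − 1843/3 = 0  ⇒  r_C2 = 19 (r>0 drops 1)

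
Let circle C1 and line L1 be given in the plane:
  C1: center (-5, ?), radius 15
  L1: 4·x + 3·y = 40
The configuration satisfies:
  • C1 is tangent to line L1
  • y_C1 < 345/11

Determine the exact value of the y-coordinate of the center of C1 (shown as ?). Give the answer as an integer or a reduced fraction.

1. [C1‖L1]  y_C1² − 40y_C1 − 225 = 0  ⇒  y_C1 = -5 or 45
2. given y_C1 < 345/11: keep -5

-5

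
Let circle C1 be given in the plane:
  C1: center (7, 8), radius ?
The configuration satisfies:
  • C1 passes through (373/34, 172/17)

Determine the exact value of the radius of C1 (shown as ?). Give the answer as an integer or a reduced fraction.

9/2

1. [C1∋P]  r_C1² − 81/4 = 0  ⇒  r_C1 = 9/2 (r>0 drops 1)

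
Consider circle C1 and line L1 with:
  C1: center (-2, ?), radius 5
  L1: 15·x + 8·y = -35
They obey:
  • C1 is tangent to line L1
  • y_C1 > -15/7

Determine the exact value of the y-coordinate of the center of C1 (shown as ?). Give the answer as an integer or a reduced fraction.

1. [C1‖L1]  y_C1² + (5/4)y_C1 − 225/2 = 0  ⇒  y_C1 = -45/4 or 10
2. given y_C1 > -15/7: keep 10

10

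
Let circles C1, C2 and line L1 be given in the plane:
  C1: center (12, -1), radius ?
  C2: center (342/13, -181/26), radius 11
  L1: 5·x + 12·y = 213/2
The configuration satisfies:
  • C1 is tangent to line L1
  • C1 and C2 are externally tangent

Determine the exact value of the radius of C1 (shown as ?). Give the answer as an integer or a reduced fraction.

1. [C1‖L1]  r_C1² − 81/4 = 0  ⇒  r_C1 = 9/2 (r>0 drops 1)
2. [ext C1·C2]  r_C1² + 22r_C1 − 477/4 = 0  ⇒  r_C1 = 9/2 (r>0 drops 1)

9/2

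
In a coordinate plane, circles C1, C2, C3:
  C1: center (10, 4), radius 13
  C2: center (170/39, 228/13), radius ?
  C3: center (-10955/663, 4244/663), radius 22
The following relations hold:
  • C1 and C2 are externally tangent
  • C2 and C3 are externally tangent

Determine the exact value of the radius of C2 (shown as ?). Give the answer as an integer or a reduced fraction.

5/3

1. [ext C1·C2]  r_C2² + 26r_C2 − 415/9 = 0  ⇒  r_C2 = 5/3 (r>0 drops 1)
2. [ext C2·C3]  r_C2² + 44r_C2 − 685/9 = 0  ⇒  r_C2 = 5/3 (r>0 drops 1)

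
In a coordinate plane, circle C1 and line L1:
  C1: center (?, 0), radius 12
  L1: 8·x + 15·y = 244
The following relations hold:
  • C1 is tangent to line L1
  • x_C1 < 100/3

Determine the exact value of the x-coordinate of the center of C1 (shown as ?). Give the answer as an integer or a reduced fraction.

5

1. [C1‖L1]  x_C1² − 61x_C1 + 280 = 0  ⇒  x_C1 = 5 or 56
2. given x_C1 < 100/3: keep 5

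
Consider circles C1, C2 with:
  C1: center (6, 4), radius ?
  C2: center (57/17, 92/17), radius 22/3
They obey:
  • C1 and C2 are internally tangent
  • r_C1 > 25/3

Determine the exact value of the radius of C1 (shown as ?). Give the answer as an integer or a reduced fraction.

1. [int C1,C2]  r_C1² − (44/3)r_C1 + 403/9 = 0  ⇒  r_C1 = 13/3 or 31/3
2. given r_C1 > 25/3: keep 31/3

31/3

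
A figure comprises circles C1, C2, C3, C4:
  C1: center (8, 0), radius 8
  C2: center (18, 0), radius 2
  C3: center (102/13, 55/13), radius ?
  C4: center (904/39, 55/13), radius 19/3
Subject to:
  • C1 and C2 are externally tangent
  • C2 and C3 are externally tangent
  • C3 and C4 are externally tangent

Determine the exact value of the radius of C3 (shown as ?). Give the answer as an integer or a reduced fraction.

9

1. [ext C2·C3]  r_C3² + 4r_C3 − 117 = 0  ⇒  r_C3 = 9 (r>0 drops 1)
2. [ext C3·C4]  r_C3² + (38/3)r_C3 − 195 = 0  ⇒  r_C3 = 9 (r>0 drops 1)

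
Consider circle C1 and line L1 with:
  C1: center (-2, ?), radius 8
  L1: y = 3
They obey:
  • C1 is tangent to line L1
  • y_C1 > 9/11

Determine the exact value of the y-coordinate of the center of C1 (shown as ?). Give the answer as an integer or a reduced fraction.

11

1. [C1‖L1]  y_C1² − 6y_C1 − 55 = 0  ⇒  y_C1 = -5 or 11
2. given y_C1 > 9/11: keep 11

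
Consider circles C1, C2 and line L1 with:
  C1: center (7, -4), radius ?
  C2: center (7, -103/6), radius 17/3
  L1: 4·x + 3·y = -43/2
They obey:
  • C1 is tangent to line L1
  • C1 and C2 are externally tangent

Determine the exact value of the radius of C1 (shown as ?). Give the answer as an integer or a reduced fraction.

15/2

1. [C1‖L1]  r_C1² − 225/4 = 0  ⇒  r_C1 = 15/2 (r>0 drops 1)
2. [ext C1·C2]  r_C1² + (34/3)r_C1 − 565/4 = 0  ⇒  r_C1 = 15/2 (r>0 drops 1)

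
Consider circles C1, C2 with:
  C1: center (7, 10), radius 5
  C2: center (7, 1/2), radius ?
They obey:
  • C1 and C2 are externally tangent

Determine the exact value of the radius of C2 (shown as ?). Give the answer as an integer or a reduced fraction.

9/2

1. [ext C1·C2]  r_C2² + 10r_C2 − 261/4 = 0  ⇒  r_C2 = 9/2 (r>0 drops 1)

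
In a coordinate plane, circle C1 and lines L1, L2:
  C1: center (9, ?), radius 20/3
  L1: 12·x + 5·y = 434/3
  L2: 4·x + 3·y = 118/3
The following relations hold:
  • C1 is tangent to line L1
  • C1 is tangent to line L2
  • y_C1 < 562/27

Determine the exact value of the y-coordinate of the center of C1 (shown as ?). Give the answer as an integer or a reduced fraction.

-10

1. [C1‖L1]  y_C1² − (44/3)y_C1 − 740/3 = 0  ⇒  y_C1 = -10 or 74/3
2. [C1‖L2]  y_C1² − (20/9)y_C1 − 1100/9 = 0  ⇒  y_C1 = -10 or 110/9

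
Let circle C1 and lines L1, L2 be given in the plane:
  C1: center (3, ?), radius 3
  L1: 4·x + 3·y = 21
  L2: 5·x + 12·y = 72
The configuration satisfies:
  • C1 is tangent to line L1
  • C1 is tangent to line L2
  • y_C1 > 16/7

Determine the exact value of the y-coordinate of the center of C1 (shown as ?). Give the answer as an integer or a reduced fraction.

8

1. [C1‖L1]  y_C1² − 6y_C1 − 16 = 0  ⇒  y_C1 = -2 or 8
2. [C1‖L2]  y_C1² − (19/2)y_C1 + 12 = 0  ⇒  y_C1 = 3/2 or 8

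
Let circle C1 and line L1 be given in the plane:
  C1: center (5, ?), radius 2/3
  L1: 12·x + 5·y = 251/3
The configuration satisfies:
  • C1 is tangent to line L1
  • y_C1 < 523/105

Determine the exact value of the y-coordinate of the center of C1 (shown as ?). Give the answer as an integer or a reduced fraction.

1. [C1‖L1]  y_C1² − (142/15)y_C1 + 97/5 = 0  ⇒  y_C1 = 3 or 97/15
2. given y_C1 < 523/105: keep 3

3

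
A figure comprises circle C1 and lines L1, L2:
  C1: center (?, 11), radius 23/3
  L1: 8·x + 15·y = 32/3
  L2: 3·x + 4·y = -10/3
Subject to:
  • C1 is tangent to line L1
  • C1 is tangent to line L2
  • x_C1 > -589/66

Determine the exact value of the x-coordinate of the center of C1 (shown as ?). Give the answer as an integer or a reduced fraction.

-3

1. [C1‖L1]  x_C1² + (463/12)x_C1 + 427/4 = 0  ⇒  x_C1 = -427/12 or -3
2. [C1‖L2]  x_C1² + (284/9)x_C1 + 257/3 = 0  ⇒  x_C1 = -257/9 or -3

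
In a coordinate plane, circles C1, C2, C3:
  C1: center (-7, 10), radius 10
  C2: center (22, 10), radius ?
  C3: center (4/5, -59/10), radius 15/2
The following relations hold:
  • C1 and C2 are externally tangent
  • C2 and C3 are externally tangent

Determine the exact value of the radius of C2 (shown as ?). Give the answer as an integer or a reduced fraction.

1. [ext C1·C2]  r_C2² + 20r_C2 − 741 = 0  ⇒  r_C2 = 19 (r>0 drops 1)
2. [ext C2·C3]  r_C2² + 15r_C2 − 646 = 0  ⇒  r_C2 = 19 (r>0 drops 1)

19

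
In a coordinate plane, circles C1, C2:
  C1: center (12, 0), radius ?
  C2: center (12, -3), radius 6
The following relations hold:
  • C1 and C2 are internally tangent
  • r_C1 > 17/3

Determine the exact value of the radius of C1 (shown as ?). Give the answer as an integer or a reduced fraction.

1. [int C1,C2]  r_C1² − 12r_C1 + 27 = 0  ⇒  r_C1 = 3 or 9
2. given r_C1 > 17/3: keep 9

9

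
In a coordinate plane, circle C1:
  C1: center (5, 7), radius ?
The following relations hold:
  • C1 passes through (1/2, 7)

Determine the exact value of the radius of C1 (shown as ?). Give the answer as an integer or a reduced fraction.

9/2

1. [C1∋P]  r_C1² − 81/4 = 0  ⇒  r_C1 = 9/2 (r>0 drops 1)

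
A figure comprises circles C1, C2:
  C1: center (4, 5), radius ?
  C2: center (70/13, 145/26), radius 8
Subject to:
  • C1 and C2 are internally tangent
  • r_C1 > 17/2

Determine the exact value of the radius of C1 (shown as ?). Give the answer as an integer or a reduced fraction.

19/2

1. [int C1,C2]  r_C1² − 16r_C1 + 247/4 = 0  ⇒  r_C1 = 13/2 or 19/2
2. given r_C1 > 17/2: keep 19/2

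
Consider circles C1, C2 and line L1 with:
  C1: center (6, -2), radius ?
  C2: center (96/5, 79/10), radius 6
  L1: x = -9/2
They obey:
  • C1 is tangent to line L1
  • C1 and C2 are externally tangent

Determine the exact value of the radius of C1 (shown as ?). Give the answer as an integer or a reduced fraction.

1. [C1‖L1]  r_C1² − 441/4 = 0  ⇒  r_C1 = 21/2 (r>0 drops 1)
2. [ext C1·C2]  r_C1² + 12r_C1 − 945/4 = 0  ⇒  r_C1 = 21/2 (r>0 drops 1)

21/2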